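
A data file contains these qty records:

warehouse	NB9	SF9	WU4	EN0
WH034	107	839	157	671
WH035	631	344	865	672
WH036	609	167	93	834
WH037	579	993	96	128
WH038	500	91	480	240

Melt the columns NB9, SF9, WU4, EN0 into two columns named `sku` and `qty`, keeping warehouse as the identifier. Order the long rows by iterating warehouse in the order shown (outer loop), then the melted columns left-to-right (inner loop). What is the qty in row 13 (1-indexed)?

579

20 rows total (5 × 4). Row 13: index ⌊(13-1)/4⌋ = 3 into warehouse → WH037; (13-1) mod 4 = 0 into the melted columns → NB9.
So row 13 is (WH037, NB9, 579); qty = 579.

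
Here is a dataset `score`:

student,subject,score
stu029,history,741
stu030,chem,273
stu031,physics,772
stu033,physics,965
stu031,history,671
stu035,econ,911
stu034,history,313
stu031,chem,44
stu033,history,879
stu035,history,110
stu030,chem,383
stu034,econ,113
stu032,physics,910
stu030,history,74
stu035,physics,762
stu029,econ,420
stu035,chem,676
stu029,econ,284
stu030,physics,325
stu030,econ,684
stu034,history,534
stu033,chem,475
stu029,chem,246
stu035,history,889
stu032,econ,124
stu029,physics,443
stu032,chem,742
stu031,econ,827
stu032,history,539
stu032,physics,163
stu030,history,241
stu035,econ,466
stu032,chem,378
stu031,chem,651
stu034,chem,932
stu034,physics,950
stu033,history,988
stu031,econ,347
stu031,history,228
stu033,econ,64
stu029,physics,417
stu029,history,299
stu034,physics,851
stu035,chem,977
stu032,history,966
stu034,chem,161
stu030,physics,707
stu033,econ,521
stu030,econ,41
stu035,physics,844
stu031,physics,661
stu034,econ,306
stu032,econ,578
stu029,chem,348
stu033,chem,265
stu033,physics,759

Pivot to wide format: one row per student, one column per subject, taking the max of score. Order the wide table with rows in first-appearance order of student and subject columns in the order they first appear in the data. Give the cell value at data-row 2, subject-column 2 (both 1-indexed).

With rows in first-appearance order of student, row 2 is student=stu030. subject columns in first-appearance order: history, chem, physics, econ; column 2 is chem.
Long rows with student=stu030, subject=chem: max(273, 383) = 383.

383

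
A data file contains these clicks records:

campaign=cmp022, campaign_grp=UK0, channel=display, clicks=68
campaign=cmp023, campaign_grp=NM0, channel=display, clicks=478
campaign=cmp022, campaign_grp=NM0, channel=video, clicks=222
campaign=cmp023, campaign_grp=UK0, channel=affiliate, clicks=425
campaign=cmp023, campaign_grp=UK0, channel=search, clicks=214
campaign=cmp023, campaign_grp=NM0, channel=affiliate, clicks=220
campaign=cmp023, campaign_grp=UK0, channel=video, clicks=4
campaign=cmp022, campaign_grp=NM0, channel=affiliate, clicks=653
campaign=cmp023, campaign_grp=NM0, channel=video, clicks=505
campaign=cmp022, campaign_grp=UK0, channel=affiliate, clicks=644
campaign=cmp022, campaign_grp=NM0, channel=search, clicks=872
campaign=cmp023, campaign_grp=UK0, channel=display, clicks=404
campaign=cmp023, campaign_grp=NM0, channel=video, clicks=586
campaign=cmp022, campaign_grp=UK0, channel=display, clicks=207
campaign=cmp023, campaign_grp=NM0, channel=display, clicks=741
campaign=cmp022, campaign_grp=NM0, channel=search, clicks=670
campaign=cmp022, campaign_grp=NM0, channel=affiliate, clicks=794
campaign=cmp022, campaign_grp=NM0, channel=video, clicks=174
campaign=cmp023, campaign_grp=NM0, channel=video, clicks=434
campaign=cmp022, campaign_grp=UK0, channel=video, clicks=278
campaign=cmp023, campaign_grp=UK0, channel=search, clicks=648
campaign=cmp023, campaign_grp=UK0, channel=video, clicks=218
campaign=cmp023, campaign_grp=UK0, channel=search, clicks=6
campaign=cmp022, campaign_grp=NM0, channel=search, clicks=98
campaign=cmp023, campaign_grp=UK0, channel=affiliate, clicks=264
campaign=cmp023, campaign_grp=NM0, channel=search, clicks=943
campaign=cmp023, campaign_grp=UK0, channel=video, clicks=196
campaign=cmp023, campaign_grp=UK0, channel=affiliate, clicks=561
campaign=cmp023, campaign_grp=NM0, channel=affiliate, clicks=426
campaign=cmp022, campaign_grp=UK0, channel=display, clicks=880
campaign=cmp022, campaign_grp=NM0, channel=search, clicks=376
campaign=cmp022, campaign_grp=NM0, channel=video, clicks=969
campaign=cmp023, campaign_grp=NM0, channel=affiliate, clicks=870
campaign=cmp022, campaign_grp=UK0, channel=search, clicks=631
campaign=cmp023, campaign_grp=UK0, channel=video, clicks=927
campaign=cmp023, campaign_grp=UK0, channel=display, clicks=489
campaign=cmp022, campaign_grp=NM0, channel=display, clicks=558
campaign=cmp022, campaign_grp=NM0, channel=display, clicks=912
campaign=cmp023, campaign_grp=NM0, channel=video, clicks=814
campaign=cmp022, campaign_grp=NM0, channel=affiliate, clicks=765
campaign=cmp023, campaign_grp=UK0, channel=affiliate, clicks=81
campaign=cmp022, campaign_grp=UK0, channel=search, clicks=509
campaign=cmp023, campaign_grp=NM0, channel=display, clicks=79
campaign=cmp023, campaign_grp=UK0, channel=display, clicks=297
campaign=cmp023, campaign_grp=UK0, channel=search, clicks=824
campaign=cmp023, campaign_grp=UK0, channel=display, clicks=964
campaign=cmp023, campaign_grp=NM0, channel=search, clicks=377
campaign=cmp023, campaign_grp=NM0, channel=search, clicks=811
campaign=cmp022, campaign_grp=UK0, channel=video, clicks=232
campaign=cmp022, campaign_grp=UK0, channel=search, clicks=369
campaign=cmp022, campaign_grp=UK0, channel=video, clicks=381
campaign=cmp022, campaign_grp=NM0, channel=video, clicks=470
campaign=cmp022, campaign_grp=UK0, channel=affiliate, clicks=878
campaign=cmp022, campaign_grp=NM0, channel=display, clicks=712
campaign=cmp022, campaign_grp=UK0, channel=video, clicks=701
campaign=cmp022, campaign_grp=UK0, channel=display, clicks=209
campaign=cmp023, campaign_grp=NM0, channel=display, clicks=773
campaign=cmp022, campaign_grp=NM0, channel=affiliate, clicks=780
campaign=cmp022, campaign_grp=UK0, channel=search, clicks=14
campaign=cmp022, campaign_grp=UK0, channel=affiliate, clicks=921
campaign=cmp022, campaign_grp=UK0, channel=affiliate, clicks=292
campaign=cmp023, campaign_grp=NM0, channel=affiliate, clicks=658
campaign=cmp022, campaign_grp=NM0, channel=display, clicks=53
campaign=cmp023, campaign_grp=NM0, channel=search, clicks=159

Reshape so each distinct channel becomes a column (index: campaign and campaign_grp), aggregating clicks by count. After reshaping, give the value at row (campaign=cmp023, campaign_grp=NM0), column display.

4

Rows with campaign=cmp023, campaign_grp=NM0 and channel=display: clicks values are 478, 741, 79, 773.
4 rows match — count = 4.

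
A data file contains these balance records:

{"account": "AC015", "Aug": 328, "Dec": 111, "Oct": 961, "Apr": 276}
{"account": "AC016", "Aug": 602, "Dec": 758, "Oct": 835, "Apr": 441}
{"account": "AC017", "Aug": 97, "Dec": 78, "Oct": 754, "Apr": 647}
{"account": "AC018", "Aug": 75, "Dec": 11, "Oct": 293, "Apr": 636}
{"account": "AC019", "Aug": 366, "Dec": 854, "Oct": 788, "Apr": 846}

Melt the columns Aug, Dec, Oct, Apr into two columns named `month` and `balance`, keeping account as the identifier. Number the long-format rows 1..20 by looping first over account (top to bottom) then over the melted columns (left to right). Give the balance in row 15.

20 rows total (5 × 4). Row 15: index ⌊(15-1)/4⌋ = 3 into account → AC018; (15-1) mod 4 = 2 into the melted columns → Oct.
So row 15 is (AC018, Oct, 293); balance = 293.

293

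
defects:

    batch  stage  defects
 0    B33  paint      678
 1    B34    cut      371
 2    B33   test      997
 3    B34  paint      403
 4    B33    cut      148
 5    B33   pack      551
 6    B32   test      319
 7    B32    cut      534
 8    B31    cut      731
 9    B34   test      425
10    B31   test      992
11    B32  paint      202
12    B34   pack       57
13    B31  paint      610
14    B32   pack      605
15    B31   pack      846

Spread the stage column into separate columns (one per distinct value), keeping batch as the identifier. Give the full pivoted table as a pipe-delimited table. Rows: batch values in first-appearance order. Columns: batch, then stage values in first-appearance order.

Columns: batch plus the 4 distinct stage values (paint, cut, test, pack).
For example, row B33 column paint takes defects=678 from the long row (B33, paint).

| batch | paint | cut | test | pack |
| B33 | 678 | 148 | 997 | 551 |
| B34 | 403 | 371 | 425 | 57 |
| B32 | 202 | 534 | 319 | 605 |
| B31 | 610 | 731 | 992 | 846 |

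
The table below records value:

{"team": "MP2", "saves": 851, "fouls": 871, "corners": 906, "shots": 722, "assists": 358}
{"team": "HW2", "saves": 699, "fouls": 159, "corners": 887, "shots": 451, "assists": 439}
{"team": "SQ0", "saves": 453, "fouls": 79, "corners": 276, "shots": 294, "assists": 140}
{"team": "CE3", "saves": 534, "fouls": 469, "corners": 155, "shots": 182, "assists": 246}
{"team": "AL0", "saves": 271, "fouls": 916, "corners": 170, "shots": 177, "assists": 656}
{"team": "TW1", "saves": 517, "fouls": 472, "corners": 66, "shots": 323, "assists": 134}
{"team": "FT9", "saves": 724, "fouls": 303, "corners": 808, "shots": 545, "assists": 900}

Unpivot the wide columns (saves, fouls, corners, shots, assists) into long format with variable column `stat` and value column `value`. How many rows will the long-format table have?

35

7 team values × 5 melted columns = 35 rows.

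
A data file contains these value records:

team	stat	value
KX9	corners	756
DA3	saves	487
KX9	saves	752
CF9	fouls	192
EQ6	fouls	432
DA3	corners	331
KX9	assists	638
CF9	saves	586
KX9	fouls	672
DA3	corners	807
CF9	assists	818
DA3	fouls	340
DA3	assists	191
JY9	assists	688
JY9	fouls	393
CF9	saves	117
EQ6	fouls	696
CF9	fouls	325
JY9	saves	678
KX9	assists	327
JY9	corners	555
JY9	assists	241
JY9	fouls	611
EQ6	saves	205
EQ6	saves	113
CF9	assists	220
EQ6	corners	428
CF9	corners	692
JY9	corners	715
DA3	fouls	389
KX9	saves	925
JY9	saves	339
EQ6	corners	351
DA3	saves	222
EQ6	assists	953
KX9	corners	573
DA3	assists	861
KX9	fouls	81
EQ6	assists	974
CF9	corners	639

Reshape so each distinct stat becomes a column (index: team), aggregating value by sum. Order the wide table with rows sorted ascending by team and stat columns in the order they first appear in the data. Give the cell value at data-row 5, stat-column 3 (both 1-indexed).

753

With rows sorted ascending by team, row 5 is team=KX9. stat columns in first-appearance order: corners, saves, fouls, assists; column 3 is fouls.
Long rows with team=KX9, stat=fouls: 672 + 81 = 753.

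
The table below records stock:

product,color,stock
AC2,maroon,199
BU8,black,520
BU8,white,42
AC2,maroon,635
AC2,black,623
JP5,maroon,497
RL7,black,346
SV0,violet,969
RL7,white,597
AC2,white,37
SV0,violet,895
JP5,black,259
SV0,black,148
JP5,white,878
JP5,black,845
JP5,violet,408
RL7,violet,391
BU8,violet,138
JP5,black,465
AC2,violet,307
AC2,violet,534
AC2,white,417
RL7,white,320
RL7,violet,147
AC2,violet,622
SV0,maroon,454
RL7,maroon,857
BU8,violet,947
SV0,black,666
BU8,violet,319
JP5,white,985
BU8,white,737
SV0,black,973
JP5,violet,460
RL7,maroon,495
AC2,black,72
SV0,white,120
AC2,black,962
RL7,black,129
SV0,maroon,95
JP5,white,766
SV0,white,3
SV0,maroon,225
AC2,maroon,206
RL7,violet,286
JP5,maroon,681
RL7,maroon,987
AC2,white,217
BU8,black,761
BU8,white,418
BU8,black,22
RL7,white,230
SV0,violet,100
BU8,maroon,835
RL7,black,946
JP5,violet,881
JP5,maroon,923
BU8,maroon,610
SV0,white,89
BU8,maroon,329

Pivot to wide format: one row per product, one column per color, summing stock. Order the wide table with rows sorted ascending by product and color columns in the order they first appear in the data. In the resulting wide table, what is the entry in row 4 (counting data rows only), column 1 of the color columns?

With rows sorted ascending by product, row 4 is product=RL7. color columns in first-appearance order: maroon, black, white, violet; column 1 is maroon.
Long rows with product=RL7, color=maroon: 857 + 495 + 987 = 2339.

2339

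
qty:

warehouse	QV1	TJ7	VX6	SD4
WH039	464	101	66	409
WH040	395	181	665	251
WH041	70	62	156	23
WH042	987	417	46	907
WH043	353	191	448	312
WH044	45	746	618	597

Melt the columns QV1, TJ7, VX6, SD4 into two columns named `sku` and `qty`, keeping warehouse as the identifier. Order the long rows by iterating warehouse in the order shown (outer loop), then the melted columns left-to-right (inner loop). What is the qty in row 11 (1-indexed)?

156

24 rows total (6 × 4). Row 11: index ⌊(11-1)/4⌋ = 2 into warehouse → WH041; (11-1) mod 4 = 2 into the melted columns → VX6.
So row 11 is (WH041, VX6, 156); qty = 156.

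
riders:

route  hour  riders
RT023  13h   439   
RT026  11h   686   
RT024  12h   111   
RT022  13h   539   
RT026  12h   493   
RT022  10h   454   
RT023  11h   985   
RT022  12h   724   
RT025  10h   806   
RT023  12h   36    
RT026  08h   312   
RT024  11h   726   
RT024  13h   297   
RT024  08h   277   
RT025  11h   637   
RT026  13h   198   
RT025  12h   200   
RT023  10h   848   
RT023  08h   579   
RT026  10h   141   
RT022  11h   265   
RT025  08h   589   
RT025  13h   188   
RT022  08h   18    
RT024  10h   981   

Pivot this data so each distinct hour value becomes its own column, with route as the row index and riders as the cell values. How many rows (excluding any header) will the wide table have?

5 distinct route values → 5 rows.

5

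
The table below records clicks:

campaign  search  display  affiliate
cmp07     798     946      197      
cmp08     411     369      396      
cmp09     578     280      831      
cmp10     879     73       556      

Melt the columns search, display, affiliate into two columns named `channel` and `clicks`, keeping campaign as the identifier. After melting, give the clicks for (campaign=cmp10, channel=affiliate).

556

Unpivoting turns each (campaign, wide-column) pair into one long row.
The wide cell at row cmp10, column affiliate holds 556, so the long row (cmp10, affiliate) has clicks=556.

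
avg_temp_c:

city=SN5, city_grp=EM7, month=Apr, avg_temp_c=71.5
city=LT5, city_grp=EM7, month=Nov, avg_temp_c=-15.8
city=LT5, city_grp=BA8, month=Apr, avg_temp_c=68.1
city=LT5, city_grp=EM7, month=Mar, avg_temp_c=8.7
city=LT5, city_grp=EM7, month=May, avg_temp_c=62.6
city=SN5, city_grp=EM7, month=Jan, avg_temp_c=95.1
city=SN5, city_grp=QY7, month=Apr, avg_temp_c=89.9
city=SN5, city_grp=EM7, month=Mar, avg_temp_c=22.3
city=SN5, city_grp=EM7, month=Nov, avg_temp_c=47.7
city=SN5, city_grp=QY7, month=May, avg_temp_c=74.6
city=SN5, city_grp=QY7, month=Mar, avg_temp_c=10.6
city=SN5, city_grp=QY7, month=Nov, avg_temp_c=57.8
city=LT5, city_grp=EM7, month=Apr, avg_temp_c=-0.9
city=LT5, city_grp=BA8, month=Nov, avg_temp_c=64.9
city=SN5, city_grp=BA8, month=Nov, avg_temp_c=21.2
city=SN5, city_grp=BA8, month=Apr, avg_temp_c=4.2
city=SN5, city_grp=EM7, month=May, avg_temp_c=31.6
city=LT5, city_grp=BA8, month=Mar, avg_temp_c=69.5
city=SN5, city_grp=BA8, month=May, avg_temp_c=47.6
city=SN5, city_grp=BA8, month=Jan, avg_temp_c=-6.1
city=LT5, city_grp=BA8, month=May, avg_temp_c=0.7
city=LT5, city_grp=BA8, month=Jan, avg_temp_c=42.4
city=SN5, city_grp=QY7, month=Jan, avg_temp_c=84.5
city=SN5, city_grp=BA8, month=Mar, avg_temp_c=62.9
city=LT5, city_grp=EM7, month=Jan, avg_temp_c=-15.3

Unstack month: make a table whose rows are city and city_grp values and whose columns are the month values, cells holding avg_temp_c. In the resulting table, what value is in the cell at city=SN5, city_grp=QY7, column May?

74.6

Wide layout: rows indexed by city and city_grp, columns are the 5 distinct month values (Apr, Nov, Mar, May, Jan).
Cell (city=SN5, city_grp=QY7, month=May) draws from the long row where city=SN5, city_grp=QY7 and month=May, which has avg_temp_c=74.6.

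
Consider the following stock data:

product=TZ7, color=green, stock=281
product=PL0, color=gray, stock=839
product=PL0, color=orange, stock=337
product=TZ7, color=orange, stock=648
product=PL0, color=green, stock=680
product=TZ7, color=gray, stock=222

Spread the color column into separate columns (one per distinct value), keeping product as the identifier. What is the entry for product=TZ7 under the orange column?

648

Wide layout: rows indexed by product, columns are the 3 distinct color values (green, gray, orange).
Cell (product=TZ7, color=orange) draws from the long row where product=TZ7 and color=orange, which has stock=648.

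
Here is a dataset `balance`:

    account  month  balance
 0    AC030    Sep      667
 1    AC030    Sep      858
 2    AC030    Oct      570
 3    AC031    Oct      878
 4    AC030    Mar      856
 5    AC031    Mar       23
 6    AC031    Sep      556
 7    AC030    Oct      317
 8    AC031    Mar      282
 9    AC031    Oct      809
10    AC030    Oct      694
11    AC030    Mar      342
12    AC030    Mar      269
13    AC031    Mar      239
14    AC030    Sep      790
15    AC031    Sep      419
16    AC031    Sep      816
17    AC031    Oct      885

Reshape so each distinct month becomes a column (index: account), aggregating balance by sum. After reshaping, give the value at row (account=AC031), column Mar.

544

Rows with account=AC031 and month=Mar: balance values are 23, 282, 239.
23 + 282 + 239 = 544.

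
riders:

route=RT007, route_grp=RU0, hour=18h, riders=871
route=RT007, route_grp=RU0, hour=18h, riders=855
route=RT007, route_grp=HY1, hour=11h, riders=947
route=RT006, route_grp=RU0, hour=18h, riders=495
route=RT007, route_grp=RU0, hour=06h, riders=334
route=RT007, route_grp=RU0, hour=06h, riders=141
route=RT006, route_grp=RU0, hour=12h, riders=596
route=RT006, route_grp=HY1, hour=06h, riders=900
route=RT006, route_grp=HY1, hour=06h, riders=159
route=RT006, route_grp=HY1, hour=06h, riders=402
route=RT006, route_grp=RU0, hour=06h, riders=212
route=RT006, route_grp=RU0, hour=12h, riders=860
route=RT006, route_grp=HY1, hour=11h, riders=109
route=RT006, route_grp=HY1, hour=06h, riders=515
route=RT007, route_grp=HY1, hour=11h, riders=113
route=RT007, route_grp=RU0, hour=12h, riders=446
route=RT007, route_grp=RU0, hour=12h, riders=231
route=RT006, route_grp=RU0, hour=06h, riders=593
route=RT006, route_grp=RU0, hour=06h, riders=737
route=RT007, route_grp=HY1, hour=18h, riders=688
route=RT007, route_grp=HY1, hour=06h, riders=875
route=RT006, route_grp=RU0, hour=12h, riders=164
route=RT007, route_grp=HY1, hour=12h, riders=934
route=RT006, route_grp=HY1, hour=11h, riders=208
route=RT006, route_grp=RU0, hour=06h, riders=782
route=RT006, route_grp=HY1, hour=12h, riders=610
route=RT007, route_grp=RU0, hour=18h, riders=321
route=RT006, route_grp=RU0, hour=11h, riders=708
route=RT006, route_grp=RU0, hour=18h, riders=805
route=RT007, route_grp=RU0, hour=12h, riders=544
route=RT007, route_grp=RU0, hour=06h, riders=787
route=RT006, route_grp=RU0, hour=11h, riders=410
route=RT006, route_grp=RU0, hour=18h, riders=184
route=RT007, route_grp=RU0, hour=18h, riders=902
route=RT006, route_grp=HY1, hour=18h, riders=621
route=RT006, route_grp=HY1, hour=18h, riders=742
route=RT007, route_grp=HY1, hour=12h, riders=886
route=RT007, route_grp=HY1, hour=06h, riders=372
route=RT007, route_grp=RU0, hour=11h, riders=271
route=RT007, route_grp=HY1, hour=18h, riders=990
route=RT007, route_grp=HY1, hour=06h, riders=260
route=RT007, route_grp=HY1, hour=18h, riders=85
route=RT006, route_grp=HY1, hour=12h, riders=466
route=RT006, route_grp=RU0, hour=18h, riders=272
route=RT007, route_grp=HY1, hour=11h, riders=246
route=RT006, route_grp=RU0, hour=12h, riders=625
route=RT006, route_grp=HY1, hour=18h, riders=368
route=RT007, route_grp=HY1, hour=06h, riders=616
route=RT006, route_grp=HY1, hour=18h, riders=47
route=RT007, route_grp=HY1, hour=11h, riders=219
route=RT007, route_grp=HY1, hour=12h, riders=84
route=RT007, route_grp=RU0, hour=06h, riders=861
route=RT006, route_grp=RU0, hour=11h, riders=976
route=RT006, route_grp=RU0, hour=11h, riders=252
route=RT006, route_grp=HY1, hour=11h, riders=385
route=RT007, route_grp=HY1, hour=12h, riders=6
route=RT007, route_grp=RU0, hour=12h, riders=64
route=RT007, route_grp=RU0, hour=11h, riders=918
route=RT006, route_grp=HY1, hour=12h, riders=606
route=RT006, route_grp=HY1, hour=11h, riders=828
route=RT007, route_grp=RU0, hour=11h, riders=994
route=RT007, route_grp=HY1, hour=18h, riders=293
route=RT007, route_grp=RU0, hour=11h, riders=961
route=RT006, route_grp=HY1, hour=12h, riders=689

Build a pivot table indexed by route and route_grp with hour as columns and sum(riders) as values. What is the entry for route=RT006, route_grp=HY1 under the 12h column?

Rows with route=RT006, route_grp=HY1 and hour=12h: riders values are 610, 466, 606, 689.
610 + 466 + 606 + 689 = 2371.

2371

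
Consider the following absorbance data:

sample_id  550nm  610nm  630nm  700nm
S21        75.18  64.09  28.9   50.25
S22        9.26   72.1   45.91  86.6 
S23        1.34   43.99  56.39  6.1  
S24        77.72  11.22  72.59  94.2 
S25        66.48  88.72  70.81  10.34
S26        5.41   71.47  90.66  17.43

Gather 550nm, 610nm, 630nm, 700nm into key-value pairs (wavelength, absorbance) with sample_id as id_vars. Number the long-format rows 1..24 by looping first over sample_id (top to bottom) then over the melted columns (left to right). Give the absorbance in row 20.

10.34

24 rows total (6 × 4). Row 20: index ⌊(20-1)/4⌋ = 4 into sample_id → S25; (20-1) mod 4 = 3 into the melted columns → 700nm.
So row 20 is (S25, 700nm, 10.34); absorbance = 10.34.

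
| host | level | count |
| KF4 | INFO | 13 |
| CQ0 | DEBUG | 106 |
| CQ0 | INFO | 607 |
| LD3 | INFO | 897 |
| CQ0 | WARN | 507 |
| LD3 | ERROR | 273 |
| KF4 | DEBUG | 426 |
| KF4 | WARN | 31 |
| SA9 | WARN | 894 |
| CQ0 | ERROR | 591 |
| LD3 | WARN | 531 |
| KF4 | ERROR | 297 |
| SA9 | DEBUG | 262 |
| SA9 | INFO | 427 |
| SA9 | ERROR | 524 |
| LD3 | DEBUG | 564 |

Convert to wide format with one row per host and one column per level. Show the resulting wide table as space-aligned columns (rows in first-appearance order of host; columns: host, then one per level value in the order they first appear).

host  INFO  DEBUG  WARN  ERROR
KF4   13    426    31    297  
CQ0   607   106    507   591  
LD3   897   564    531   273  
SA9   427   262    894   524  

Columns: host plus the 4 distinct level values (INFO, DEBUG, WARN, ERROR).
For example, row KF4 column INFO takes count=13 from the long row (KF4, INFO).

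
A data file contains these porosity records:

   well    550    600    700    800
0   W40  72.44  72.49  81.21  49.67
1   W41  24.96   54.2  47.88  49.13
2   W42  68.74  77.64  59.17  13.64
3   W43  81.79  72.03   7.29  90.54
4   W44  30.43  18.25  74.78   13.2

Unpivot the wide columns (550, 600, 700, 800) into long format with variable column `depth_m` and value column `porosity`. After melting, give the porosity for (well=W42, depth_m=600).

Unpivoting turns each (well, wide-column) pair into one long row.
The wide cell at row W42, column 600 holds 77.64, so the long row (W42, 600) has porosity=77.64.

77.64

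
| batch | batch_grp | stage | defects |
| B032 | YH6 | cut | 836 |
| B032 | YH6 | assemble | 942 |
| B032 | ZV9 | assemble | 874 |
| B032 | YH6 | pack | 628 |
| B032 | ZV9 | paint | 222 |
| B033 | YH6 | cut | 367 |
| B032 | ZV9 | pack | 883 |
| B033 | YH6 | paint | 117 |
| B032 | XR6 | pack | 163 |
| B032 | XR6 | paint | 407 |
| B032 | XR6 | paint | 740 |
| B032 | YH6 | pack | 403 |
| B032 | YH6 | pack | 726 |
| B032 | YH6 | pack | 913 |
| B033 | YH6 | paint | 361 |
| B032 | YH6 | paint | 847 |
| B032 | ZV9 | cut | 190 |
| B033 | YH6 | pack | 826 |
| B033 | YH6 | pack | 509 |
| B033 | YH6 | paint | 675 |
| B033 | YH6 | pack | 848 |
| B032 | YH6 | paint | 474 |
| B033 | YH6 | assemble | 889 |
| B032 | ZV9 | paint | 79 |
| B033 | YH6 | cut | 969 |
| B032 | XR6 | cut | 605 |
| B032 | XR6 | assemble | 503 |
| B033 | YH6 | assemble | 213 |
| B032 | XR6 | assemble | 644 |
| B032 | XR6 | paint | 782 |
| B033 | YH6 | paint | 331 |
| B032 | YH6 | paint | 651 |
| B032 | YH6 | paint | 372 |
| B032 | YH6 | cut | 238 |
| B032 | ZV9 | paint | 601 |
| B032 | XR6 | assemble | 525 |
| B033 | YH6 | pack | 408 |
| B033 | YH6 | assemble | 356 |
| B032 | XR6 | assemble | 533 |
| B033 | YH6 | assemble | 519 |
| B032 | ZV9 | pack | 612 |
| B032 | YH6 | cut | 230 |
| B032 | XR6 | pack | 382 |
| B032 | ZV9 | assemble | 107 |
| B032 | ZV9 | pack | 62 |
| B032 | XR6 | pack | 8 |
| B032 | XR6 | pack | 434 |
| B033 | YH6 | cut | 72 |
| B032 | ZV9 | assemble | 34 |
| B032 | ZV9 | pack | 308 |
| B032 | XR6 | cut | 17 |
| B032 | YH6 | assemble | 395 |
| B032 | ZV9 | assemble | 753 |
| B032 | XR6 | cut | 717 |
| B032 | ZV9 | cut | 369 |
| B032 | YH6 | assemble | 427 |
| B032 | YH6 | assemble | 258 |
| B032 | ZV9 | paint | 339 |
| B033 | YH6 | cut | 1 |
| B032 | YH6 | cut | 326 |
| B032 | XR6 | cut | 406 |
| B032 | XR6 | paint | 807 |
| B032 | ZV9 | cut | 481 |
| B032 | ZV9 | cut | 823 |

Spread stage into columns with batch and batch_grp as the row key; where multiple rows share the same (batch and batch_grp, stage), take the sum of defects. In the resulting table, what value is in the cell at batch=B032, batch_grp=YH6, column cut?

1630

Rows with batch=B032, batch_grp=YH6 and stage=cut: defects values are 836, 238, 230, 326.
836 + 238 + 230 + 326 = 1630.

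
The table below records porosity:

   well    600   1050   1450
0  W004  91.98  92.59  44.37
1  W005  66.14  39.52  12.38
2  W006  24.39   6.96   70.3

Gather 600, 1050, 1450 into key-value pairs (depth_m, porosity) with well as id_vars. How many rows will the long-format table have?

3 well values × 3 melted columns = 9 rows.

9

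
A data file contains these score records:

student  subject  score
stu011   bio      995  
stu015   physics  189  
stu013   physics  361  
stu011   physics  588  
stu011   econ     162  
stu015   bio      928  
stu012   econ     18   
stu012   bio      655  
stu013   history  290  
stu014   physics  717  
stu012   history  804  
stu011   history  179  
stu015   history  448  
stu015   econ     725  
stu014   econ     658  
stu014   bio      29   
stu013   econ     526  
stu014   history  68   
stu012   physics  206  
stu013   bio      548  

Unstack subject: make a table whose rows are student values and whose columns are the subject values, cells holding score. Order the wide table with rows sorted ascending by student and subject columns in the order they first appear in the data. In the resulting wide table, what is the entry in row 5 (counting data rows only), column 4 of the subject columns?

448

With rows sorted ascending by student, row 5 is student=stu015. subject columns in first-appearance order: bio, physics, econ, history; column 4 is history.
Long rows with student=stu015, subject=history: score = 448.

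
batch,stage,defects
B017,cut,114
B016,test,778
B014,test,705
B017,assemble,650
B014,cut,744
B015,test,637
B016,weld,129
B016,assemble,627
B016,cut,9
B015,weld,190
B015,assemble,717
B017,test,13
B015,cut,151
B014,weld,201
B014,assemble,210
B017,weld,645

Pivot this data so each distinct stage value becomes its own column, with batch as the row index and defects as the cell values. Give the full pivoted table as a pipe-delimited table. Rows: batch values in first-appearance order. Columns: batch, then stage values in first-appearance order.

| batch | cut | test | assemble | weld |
| B017 | 114 | 13 | 650 | 645 |
| B016 | 9 | 778 | 627 | 129 |
| B014 | 744 | 705 | 210 | 201 |
| B015 | 151 | 637 | 717 | 190 |

Columns: batch plus the 4 distinct stage values (cut, test, assemble, weld).
For example, row B017 column cut takes defects=114 from the long row (B017, cut).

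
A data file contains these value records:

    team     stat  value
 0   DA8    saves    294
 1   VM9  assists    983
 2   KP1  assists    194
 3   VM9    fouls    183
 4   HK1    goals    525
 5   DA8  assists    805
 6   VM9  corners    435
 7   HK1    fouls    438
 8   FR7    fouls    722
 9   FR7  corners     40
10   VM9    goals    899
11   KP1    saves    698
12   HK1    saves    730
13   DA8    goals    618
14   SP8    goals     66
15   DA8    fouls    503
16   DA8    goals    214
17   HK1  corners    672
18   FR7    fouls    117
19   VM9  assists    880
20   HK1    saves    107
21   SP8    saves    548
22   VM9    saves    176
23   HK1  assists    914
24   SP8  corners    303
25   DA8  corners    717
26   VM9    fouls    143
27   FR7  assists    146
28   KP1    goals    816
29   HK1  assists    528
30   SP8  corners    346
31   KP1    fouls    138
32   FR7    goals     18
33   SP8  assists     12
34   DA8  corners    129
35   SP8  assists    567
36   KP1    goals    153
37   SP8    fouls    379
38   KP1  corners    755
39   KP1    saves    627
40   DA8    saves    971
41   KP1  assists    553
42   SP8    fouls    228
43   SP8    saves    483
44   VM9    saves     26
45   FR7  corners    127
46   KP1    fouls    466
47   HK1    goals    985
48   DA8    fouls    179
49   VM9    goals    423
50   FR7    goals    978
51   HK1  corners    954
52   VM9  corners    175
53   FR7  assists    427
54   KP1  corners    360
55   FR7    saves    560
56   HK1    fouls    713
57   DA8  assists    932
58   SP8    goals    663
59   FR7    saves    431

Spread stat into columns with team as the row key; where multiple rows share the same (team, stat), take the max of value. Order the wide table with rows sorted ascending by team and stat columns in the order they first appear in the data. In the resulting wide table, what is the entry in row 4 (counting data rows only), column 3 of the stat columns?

With rows sorted ascending by team, row 4 is team=KP1. stat columns in first-appearance order: saves, assists, fouls, goals, corners; column 3 is fouls.
Long rows with team=KP1, stat=fouls: max(138, 466) = 466.

466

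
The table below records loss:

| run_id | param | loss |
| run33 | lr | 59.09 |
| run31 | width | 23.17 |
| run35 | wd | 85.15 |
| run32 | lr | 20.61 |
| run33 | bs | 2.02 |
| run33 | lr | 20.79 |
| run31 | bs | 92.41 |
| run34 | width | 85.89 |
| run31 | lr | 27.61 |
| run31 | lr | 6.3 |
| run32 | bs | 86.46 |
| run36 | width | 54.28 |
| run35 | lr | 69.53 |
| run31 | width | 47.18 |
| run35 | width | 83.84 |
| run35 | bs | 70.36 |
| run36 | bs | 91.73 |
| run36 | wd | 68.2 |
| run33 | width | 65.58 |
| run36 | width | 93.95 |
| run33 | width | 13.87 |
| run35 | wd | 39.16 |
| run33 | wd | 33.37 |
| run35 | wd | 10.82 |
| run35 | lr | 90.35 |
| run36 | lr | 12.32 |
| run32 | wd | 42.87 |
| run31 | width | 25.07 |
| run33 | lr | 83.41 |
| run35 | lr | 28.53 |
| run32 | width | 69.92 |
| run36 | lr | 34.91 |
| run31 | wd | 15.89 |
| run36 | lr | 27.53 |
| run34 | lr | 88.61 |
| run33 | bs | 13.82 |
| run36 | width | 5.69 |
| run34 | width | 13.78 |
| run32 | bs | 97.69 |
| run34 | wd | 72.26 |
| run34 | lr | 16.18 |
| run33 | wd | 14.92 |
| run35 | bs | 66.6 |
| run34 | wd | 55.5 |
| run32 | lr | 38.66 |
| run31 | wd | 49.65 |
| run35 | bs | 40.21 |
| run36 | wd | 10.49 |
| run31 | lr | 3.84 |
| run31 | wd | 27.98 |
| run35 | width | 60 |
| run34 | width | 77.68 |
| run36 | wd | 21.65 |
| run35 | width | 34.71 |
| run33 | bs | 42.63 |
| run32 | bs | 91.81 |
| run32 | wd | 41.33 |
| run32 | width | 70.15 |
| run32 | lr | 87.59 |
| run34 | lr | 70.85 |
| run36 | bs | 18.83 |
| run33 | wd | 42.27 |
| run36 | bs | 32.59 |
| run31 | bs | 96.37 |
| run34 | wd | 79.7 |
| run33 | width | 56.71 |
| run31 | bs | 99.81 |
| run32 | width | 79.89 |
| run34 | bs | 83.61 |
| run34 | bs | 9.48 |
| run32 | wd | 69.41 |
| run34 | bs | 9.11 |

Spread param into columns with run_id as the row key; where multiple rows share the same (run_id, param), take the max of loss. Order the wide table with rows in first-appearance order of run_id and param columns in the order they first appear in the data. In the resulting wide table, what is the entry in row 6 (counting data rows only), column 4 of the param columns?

With rows in first-appearance order of run_id, row 6 is run_id=run36. param columns in first-appearance order: lr, width, wd, bs; column 4 is bs.
Long rows with run_id=run36, param=bs: max(91.73, 18.83, 32.59) = 91.73.

91.73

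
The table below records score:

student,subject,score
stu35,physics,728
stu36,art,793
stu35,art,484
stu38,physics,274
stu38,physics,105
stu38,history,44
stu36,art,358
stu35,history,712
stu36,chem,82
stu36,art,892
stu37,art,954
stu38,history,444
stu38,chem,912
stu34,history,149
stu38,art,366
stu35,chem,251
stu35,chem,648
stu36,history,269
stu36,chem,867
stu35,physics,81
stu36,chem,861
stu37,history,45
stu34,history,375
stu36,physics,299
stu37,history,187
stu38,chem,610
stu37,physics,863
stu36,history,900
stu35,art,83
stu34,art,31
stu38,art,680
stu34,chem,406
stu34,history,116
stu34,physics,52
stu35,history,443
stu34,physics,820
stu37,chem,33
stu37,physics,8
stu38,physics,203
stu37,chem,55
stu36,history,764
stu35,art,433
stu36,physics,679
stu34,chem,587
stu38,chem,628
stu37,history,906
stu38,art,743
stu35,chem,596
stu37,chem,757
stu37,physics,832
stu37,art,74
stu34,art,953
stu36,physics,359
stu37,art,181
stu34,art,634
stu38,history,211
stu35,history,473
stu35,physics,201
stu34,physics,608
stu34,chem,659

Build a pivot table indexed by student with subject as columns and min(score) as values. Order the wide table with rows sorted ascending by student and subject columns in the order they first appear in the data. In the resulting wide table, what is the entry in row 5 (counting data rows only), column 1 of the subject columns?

With rows sorted ascending by student, row 5 is student=stu38. subject columns in first-appearance order: physics, art, history, chem; column 1 is physics.
Long rows with student=stu38, subject=physics: min(274, 105, 203) = 105.

105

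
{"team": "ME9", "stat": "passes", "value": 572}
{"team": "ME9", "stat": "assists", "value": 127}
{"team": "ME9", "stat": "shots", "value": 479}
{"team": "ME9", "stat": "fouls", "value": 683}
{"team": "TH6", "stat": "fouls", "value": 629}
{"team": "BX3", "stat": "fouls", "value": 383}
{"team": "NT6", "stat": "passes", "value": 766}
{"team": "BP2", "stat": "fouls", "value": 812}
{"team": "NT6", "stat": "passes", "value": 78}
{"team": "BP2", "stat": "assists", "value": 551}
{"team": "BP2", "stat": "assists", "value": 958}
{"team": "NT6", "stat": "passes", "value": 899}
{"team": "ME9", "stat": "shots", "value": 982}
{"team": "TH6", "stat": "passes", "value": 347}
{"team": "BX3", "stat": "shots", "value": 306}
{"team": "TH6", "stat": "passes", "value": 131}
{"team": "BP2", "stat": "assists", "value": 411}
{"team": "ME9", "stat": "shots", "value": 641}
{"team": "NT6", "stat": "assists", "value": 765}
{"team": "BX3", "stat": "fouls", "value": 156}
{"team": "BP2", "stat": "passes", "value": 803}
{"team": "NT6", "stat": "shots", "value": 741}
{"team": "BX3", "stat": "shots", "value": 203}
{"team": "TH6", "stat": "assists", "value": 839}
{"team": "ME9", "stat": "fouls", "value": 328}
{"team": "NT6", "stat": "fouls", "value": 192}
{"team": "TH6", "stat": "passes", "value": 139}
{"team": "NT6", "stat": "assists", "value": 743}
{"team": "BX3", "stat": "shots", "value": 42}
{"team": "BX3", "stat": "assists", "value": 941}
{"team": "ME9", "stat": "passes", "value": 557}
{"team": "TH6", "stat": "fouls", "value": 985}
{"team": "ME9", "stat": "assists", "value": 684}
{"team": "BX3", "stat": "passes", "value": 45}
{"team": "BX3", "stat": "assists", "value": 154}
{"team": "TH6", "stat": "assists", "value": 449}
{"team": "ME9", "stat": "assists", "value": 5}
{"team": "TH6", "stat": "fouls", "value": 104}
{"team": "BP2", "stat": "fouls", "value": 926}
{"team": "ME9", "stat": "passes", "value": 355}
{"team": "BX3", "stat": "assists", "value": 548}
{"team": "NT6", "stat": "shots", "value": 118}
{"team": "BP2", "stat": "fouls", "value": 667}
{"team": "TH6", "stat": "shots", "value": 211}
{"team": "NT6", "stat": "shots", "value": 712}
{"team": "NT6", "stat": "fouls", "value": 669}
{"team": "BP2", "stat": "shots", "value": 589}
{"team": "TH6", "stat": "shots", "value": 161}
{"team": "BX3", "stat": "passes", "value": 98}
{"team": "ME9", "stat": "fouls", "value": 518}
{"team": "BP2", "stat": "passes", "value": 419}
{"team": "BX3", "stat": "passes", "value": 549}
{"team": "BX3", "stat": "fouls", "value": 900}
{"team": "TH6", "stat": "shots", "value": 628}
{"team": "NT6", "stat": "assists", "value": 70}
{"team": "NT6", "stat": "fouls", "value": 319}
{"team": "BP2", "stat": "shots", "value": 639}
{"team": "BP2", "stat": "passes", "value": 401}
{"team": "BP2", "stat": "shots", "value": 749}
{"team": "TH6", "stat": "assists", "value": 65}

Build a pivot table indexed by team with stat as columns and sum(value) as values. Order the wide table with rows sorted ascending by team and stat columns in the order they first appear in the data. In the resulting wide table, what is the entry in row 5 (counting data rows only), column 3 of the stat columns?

With rows sorted ascending by team, row 5 is team=TH6. stat columns in first-appearance order: passes, assists, shots, fouls; column 3 is shots.
Long rows with team=TH6, stat=shots: 211 + 161 + 628 = 1000.

1000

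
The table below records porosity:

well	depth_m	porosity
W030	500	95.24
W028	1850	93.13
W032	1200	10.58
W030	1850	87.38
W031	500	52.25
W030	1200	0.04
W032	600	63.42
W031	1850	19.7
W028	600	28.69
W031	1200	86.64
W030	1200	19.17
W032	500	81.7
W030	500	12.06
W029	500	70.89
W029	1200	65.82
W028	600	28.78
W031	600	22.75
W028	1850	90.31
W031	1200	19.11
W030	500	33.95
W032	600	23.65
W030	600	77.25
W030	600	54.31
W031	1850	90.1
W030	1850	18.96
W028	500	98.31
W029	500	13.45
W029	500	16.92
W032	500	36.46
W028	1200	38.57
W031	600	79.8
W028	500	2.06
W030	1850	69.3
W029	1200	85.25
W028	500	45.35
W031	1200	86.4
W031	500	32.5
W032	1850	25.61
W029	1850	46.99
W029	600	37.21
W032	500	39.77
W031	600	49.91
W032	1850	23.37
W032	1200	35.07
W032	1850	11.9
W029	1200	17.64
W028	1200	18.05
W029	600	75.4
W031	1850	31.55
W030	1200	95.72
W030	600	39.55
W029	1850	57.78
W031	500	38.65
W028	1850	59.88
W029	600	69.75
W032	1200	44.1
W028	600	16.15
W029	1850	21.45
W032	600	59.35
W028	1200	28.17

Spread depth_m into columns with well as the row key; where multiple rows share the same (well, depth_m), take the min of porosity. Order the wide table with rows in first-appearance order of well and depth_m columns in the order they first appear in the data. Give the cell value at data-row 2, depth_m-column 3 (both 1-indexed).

With rows in first-appearance order of well, row 2 is well=W028. depth_m columns in first-appearance order: 500, 1850, 1200, 600; column 3 is 1200.
Long rows with well=W028, depth_m=1200: min(38.57, 18.05, 28.17) = 18.05.

18.05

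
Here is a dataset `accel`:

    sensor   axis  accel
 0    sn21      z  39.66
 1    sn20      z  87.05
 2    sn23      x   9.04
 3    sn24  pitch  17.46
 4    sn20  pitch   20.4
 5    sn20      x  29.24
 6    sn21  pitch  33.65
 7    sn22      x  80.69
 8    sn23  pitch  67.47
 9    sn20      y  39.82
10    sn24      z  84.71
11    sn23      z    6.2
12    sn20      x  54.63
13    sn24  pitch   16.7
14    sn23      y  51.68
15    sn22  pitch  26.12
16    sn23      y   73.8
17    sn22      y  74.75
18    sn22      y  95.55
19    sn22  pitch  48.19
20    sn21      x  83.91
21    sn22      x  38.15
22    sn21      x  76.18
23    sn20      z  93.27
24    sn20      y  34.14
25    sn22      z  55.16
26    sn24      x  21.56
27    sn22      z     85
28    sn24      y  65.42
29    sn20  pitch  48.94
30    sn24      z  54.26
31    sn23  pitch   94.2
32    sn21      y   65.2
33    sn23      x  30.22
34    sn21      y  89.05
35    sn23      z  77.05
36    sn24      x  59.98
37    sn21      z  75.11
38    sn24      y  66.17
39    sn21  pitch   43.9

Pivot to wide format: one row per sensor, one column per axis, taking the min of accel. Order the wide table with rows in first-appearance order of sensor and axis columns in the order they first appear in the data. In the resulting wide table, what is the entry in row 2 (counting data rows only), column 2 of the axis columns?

29.24

With rows in first-appearance order of sensor, row 2 is sensor=sn20. axis columns in first-appearance order: z, x, pitch, y; column 2 is x.
Long rows with sensor=sn20, axis=x: min(29.24, 54.63) = 29.24.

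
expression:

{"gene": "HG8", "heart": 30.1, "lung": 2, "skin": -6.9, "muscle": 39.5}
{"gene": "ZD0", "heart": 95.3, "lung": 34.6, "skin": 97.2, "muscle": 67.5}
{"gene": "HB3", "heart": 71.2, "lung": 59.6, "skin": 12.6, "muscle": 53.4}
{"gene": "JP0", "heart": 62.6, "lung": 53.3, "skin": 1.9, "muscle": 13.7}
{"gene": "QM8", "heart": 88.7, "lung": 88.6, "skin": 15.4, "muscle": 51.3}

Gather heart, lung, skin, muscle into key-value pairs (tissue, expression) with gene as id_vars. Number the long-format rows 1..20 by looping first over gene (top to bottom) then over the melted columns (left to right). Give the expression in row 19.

20 rows total (5 × 4). Row 19: index ⌊(19-1)/4⌋ = 4 into gene → QM8; (19-1) mod 4 = 2 into the melted columns → skin.
So row 19 is (QM8, skin, 15.4); expression = 15.4.

15.4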